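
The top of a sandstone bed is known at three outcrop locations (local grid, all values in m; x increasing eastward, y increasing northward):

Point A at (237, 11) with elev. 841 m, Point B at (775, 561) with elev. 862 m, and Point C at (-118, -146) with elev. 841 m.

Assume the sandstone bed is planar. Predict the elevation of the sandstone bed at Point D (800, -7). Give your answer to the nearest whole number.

Two edge vectors: Point A→Point B = (538, 550, 21), Point A→Point C = (-355, -157, 0).
Normal n = (Point A→Point B) × (Point A→Point C) = (3297, -7455, 110784).
So ∂z/∂x = −n_x/n_z = −0.02976 and ∂z/∂y = −n_y/n_z = 0.06729.
Intercept c from Point A: 841 + 7.05 − 0.74 = 847.31.
At (800, -7): z = −23.8 − 0.5 + 847.31 = 823.0 m.

823 m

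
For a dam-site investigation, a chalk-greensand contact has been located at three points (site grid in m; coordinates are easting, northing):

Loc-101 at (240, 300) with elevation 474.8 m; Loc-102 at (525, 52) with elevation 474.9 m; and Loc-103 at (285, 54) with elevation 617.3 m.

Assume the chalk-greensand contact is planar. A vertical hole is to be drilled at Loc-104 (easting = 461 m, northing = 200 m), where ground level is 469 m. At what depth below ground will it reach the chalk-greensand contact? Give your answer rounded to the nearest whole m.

58 m

Let the plane be z = a·easting + b·northing + c.
Loc-102−Loc-101: 285a − 248b = 0.1;  Loc-103−Loc-101: 45a − 246b = 142.5.
Solving gives a = −0.59907, b = −0.68885.
Then c = 474.8 − a·240 − b·300 = 825.23.
At (461, 200): z_contact = −276.2 − 137.8 + 825.23 = 411.3 m.
Depth below ground = 469 − 411.3 = 58 m.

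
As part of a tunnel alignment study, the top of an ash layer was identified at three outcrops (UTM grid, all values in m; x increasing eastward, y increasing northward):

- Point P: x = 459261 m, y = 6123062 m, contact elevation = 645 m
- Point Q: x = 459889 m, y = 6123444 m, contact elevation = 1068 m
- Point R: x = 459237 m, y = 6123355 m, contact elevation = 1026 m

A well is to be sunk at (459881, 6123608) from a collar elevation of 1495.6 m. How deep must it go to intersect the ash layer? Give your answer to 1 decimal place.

215.0 m

Let the plane be z = a·x + b·y + c.
Point Q−Point P: 628a + 382b = 423;  Point R−Point P: −24a + 293b = 381.
Solving gives a = −0.111832978, b = 1.291180916.
Then c = 645 − a·459261 − b·6123062 = −7853975.28.
At (459881, 6123608): z_contact = −51429.86 + 7906685.79 − 7853975.28 = 1280.65 m.
Depth below ground = 1495.6 − 1280.65 = 215.0 m.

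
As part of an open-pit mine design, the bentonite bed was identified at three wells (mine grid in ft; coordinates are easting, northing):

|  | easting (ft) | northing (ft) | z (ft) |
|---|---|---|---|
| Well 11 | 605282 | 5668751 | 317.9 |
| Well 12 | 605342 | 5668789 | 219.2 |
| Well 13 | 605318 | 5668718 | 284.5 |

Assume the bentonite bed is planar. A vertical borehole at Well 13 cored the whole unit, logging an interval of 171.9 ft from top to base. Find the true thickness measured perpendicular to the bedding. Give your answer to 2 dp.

Let the plane be z = a·easting + b·northing + c.
Well 12−Well 11: 60a + 38b = −98.7;  Well 13−Well 11: 36a − 33b = −33.4.
Solving gives a = −1.35194, b = −0.46272.
|∇z| = √(a²+b²) = 1.42894, so dip δ = arctan(1.42894) = 55.01°.
True thickness = vertical thickness × cos δ = 171.9 × cos 55.01° = 98.56 ft.

98.56 ft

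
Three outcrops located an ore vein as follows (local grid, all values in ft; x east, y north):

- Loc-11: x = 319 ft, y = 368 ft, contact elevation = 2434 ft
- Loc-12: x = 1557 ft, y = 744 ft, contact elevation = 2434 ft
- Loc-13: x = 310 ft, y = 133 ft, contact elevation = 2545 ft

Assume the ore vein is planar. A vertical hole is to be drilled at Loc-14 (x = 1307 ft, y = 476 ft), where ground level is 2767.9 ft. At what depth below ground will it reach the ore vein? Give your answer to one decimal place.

Let the plane be z = a·x + b·y + c.
Loc-12−Loc-11: 1238a + 376b = 0;  Loc-13−Loc-11: −9a − 235b = 111.
Solving gives a = 0.145145, b = −0.477899.
Then c = 2434 − a·319 − b·368 = 2563.57.
At (1307, 476): z_contact = 189.71 − 227.48 + 2563.57 = 2525.79 ft.
Depth below ground = 2767.9 − 2525.79 = 242.1 ft.

242.1 ft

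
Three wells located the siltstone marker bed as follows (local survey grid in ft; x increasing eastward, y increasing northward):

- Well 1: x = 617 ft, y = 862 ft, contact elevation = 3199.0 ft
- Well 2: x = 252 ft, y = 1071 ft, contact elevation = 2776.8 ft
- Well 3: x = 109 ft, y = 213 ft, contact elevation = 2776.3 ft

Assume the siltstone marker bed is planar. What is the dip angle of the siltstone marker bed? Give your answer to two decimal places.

Two edge vectors: Well 1→Well 2 = (-365, 209, -422.2), Well 1→Well 3 = (-508, -649, -422.7).
Normal n = (Well 1→Well 2) × (Well 1→Well 3) = (-362352.1, 60192.1, 343057).
So ∂z/∂x = −n_x/n_z = 1.05624 and ∂z/∂y = −n_y/n_z = −0.17546.
Gradient magnitude |∇z| = √(a² + b²) = √(1.11565 + 0.03079) = 1.07072.
True dip = arctan(1.07072) = 46.96°, dipping toward W (azimuth ≈ 279°).

46.96°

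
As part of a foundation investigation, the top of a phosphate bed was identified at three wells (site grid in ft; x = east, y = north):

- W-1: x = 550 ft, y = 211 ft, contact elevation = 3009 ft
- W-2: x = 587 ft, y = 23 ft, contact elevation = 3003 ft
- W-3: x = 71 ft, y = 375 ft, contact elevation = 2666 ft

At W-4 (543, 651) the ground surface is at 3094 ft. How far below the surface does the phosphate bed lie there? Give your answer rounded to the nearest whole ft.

Two edge vectors: W-1→W-2 = (37, -188, -6), W-1→W-3 = (-479, 164, -343).
Normal n = (W-1→W-2) × (W-1→W-3) = (65468, 15565, -83984).
So ∂z/∂x = −n_x/n_z = 0.77953 and ∂z/∂y = −n_y/n_z = 0.18533.
Intercept c from W-1: 3009 − 428.74 − 39.11 = 2541.15.
At (543, 651): z_contact = 423.3 + 120.7 + 2541.15 = 3085.1 ft.
Depth below ground = 3094 − 3085.1 = 9 ft.

9 ft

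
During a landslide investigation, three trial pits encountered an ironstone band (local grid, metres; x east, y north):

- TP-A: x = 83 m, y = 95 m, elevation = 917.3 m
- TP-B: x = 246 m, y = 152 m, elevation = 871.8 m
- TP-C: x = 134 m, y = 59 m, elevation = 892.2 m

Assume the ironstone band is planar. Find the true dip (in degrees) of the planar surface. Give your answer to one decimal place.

Let the plane be z = a·x + b·y + c.
TP-B−TP-A: 163a + 57b = −45.5;  TP-C−TP-A: 51a − 36b = −25.1.
Solving gives a = −0.34971, b = 0.20180.
Gradient magnitude |∇z| = √(a² + b²) = √(0.12230 + 0.04072) = 0.40376.
True dip = arctan(0.40376) = 22.0°, dipping toward ESE (azimuth ≈ 120°).

22.0°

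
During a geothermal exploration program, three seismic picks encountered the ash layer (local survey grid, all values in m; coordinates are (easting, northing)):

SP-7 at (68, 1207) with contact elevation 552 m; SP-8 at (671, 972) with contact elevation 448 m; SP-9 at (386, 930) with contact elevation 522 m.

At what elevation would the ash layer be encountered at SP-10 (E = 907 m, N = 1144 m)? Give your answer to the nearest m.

364 m

Let the plane be z = a·E + b·N + c.
SP-8−SP-7: 603a − 235b = −104;  SP-9−SP-7: 318a − 277b = −30.
Solving gives a = −0.23573, b = −0.16232.
Then c = 552 − a·68 − b·1207 = 763.95.
At (907, 1144): z = −213.8 − 185.7 + 763.95 = 364.4 m.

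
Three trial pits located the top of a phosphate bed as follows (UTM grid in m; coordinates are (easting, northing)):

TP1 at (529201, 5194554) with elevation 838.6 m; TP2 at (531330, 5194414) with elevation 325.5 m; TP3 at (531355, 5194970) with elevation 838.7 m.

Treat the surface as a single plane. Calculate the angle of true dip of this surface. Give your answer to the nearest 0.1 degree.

Let the plane be z = a·E + b·N + c.
TP2−TP1: 2129a − 140b = −513.1;  TP3−TP1: 2154a + 416b = 0.1.
Solving gives a = −0.17978, b = 0.93111.
Gradient magnitude |∇z| = √(a² + b²) = √(0.03232 + 0.86696) = 0.94830.
True dip = arctan(0.94830) = 43.5°, dipping toward S (azimuth ≈ 169°).

43.5°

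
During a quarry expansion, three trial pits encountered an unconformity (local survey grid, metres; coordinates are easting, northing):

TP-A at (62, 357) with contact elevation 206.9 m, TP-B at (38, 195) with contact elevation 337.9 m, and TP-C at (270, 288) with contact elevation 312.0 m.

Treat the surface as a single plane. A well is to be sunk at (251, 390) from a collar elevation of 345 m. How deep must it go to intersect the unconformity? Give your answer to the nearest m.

123 m

Two edge vectors: TP-A→TP-B = (-24, -162, 131), TP-A→TP-C = (208, -69, 105.1).
Normal n = (TP-A→TP-B) × (TP-A→TP-C) = (-7987.2, 29770.4, 35352).
So ∂z/∂easting = −n_x/n_z = 0.22593 and ∂z/∂northing = −n_y/n_z = −0.84211.
Intercept c from TP-A: 206.9 − 14.01 + 300.63 = 493.53.
At (251, 390): z_contact = 56.7 − 328.4 + 493.53 = 221.8 m.
Depth below ground = 345 − 221.8 = 123 m.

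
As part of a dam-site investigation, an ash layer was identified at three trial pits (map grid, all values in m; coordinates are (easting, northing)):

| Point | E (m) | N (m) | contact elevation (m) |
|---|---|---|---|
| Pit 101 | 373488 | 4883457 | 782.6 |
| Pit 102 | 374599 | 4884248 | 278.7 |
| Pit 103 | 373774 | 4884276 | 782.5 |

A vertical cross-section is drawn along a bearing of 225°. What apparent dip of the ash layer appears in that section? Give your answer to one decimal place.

15.5°

Let the plane be z = a·E + b·N + c.
Pit 102−Pit 101: 1111a + 791b = −503.9;  Pit 103−Pit 101: 286a + 819b = −0.1.
Solving gives a = −0.60352, b = 0.21063.
Unit vector along 225° is (sin 225°, cos 225°) = (-0.7071, -0.7071).
Slope in that direction = a·(-0.7071) + b·(-0.7071) = 0.27781.
Apparent dip = arctan|0.27781| = 15.5° (true dip is 32.6°, so apparent ≤ true as expected).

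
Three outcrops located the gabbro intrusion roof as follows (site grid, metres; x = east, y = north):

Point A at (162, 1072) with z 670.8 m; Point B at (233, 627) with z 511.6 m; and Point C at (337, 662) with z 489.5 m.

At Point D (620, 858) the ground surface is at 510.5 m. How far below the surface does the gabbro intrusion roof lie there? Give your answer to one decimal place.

50.2 m

Two edge vectors: Point A→Point B = (71, -445, -159.2), Point A→Point C = (175, -410, -181.3).
Normal n = (Point A→Point B) × (Point A→Point C) = (15406.5, -14987.7, 48765).
So ∂z/∂x = −n_x/n_z = −0.315934 and ∂z/∂y = −n_y/n_z = 0.307345.
Intercept c from Point A: 670.8 + 51.18 − 329.47 = 392.51.
At (620, 858): z_contact = −195.88 + 263.70 + 392.51 = 460.33 m.
Depth below ground = 510.5 − 460.33 = 50.2 m.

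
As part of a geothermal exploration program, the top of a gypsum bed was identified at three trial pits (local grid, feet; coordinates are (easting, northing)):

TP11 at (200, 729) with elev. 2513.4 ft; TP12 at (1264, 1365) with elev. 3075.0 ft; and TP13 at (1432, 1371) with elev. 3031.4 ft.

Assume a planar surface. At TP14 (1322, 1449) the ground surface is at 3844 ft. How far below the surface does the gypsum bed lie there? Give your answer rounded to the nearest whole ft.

Two edge vectors: TP11→TP12 = (1064, 636, 561.6), TP11→TP13 = (1232, 642, 518).
Normal n = (TP11→TP12) × (TP11→TP13) = (-31099.2, 140739.2, -100464).
So ∂z/∂E = −n_x/n_z = −0.30956 and ∂z/∂N = −n_y/n_z = 1.40089.
Intercept c from TP11: 2513.4 + 61.91 − 1021.25 = 1554.06.
At (1322, 1449): z_contact = −409.2 + 2029.9 + 1554.06 = 3174.7 ft.
Depth below ground = 3844 − 3174.7 = 669 ft.

669 ft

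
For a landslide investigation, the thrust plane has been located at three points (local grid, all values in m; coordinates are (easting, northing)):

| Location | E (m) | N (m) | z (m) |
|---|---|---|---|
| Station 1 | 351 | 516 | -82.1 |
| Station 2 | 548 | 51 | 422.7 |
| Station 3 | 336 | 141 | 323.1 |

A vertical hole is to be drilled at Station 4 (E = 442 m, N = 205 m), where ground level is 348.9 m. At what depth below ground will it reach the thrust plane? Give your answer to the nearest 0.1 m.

Let the plane be z = a·E + b·N + c.
Station 2−Station 1: 197a − 465b = 504.8;  Station 3−Station 1: −15a − 375b = 405.2.
Solving gives a = 0.01091, b = −1.08097.
Then c = -82.1 − a·351 − b·516 = 471.85.
At (442, 205): z_contact = 4.82 − 221.60 + 471.85 = 255.07 m.
Depth below ground = 348.9 − 255.07 = 93.8 m.

93.8 m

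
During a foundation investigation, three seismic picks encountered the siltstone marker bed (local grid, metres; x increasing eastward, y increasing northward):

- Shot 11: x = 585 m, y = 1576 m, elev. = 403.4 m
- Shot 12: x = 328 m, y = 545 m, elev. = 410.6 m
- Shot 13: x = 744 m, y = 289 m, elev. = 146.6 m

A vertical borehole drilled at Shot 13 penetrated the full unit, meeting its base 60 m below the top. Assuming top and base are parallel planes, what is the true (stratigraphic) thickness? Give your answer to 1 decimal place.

52.1 m

Let the plane be z = a·x + b·y + c.
Shot 12−Shot 11: −257a − 1031b = 7.2;  Shot 13−Shot 11: 159a − 1287b = −256.8.
Solving gives a = −0.55394, b = 0.13110.
|∇z| = √(a²+b²) = 0.56924, so dip δ = arctan(0.56924) = 29.65°.
True thickness = vertical thickness × cos δ = 60 × cos 29.65° = 52.1 m.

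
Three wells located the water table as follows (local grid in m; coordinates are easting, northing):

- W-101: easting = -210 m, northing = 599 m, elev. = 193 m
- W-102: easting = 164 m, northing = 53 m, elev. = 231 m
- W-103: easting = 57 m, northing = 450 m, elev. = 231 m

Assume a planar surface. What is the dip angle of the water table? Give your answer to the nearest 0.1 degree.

Let the plane be z = a·easting + b·northing + c.
W-102−W-101: 374a − 546b = 38;  W-103−W-101: 267a − 149b = 38.
Solving gives a = 0.16752, b = 0.04515.
Gradient magnitude |∇z| = √(a² + b²) = √(0.02806 + 0.00204) = 0.17350.
True dip = arctan(0.17350) = 9.8°, dipping toward WSW (azimuth ≈ 255°).

9.8°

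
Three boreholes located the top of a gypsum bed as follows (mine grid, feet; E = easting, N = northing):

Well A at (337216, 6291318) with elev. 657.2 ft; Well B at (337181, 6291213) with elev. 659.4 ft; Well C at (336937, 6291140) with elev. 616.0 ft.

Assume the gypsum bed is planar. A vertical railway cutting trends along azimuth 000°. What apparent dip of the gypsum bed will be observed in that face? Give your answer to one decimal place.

Two edge vectors: Well A→Well B = (-35, -105, 2.2), Well A→Well C = (-279, -178, -41.2).
Normal n = (Well A→Well B) × (Well A→Well C) = (4717.6, -2055.8, -23065).
So ∂z/∂E = −n_x/n_z = 0.20454 and ∂z/∂N = −n_y/n_z = −0.08913.
Unit vector along 000° is (sin 0°, cos 0°) = (0.0000, 1.0000).
Slope in that direction = a·(0.0000) + b·(1.0000) = −0.08913.
Apparent dip = arctan|0.08913| = 5.1° (true dip is 12.6°, so apparent ≤ true as expected).

5.1°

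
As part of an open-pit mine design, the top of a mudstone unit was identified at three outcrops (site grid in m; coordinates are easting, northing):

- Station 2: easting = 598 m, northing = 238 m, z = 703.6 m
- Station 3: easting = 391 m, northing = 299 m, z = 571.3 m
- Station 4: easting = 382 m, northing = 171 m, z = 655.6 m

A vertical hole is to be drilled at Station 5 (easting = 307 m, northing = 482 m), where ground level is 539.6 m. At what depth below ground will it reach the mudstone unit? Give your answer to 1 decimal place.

131.1 m

Let the plane be z = a·easting + b·northing + c.
Station 3−Station 2: −207a + 61b = −132.3;  Station 4−Station 2: −216a − 67b = −48.
Solving gives a = 0.43602, b = −0.68925.
Then c = 703.6 − a·598 − b·238 = 606.90.
At (307, 482): z_contact = 133.86 − 332.22 + 606.90 = 408.54 m.
Depth below ground = 539.6 − 408.54 = 131.1 m.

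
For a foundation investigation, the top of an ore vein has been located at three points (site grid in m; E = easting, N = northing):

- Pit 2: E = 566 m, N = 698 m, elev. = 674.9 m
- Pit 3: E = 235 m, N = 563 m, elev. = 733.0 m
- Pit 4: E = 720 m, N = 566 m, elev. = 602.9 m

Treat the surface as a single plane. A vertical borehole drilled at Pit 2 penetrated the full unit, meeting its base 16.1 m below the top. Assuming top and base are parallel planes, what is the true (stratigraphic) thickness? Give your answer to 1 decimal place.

Let the plane be z = a·E + b·N + c.
Pit 3−Pit 2: −331a − 135b = 58.1;  Pit 4−Pit 2: 154a − 132b = −72.
Solving gives a = −0.26968, b = 0.23083.
|∇z| = √(a²+b²) = 0.35498, so dip δ = arctan(0.35498) = 19.54°.
True thickness = vertical thickness × cos δ = 16.1 × cos 19.54° = 15.2 m.

15.2 m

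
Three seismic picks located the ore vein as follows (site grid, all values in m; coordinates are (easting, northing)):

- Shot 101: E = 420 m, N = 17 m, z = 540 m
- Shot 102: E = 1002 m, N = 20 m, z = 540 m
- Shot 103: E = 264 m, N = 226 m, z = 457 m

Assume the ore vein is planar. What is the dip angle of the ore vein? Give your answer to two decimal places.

21.58°

Let the plane be z = a·E + b·N + c.
Shot 102−Shot 101: 582a + 3b = 0;  Shot 103−Shot 101: −156a + 209b = −83.
Solving gives a = 0.00204, b = −0.39561.
Gradient magnitude |∇z| = √(a² + b²) = √(0.00000 + 0.15650) = 0.39561.
True dip = arctan(0.39561) = 21.58°, dipping toward N (azimuth ≈ 360°).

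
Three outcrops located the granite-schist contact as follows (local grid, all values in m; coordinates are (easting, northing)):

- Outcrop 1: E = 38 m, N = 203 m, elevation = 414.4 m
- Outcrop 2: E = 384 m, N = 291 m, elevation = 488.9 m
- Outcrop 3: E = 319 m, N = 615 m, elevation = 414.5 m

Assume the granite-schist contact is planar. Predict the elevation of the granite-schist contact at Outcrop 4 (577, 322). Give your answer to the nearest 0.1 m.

533.7 m

Two edge vectors: Outcrop 1→Outcrop 2 = (346, 88, 74.5), Outcrop 1→Outcrop 3 = (281, 412, 0.1).
Normal n = (Outcrop 1→Outcrop 2) × (Outcrop 1→Outcrop 3) = (-30685.2, 20899.9, 117824).
So ∂z/∂E = −n_x/n_z = 0.26043 and ∂z/∂N = −n_y/n_z = −0.17738.
Intercept c from Outcrop 1: 414.4 − 9.90 + 36.01 = 440.51.
At (577, 322): z = 150.3 − 57.1 + 440.51 = 533.7 m.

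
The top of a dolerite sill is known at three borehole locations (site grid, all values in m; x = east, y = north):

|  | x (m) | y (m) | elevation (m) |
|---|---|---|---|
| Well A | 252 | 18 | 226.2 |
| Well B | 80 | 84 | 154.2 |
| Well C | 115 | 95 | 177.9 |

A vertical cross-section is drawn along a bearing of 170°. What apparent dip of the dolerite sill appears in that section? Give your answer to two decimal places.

Two edge vectors: Well A→Well B = (-172, 66, -72), Well A→Well C = (-137, 77, -48.3).
Normal n = (Well A→Well B) × (Well A→Well C) = (2356.2, 1556.4, -4202).
So ∂z/∂x = −n_x/n_z = 0.56073 and ∂z/∂y = −n_y/n_z = 0.37040.
Unit vector along 170° is (sin 170°, cos 170°) = (0.1736, -0.9848).
Slope in that direction = a·(0.1736) + b·(-0.9848) = −0.26740.
Apparent dip = arctan|0.26740| = 14.97° (true dip is 33.9°, so apparent ≤ true as expected).

14.97°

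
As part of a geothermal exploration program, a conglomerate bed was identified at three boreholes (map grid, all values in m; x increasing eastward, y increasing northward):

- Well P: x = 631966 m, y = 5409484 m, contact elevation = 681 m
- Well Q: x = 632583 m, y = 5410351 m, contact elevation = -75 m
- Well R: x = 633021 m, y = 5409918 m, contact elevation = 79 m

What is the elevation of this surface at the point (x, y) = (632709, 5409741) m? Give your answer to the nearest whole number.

Let the plane be z = a·x + b·y + c.
Well Q−Well P: 617a + 867b = −756;  Well R−Well P: 1055a + 434b = −602.
Solving gives a = −0.29962576, b = −0.65874384.
Then c = 681 − a·631966 − b·5409484 = 3753498.54.
At (632709, 5409741): z = −189575.9 − 3563633.5 + 3753498.54 = 289.1 m.

289 m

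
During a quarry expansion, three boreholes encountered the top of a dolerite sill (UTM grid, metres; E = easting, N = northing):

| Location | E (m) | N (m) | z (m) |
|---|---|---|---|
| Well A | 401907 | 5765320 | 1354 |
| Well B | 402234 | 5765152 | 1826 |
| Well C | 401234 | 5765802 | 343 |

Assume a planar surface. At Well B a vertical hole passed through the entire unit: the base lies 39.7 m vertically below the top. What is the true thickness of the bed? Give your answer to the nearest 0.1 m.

23.9 m

Two edge vectors: Well A→Well B = (327, -168, 472), Well A→Well C = (-673, 482, -1011).
Normal n = (Well A→Well B) × (Well A→Well C) = (-57656, 12941, 44550).
So ∂z/∂E = −n_x/n_z = 1.29419 and ∂z/∂N = −n_y/n_z = −0.29048.
|∇z| = √(a²+b²) = 1.32639, so dip δ = arctan(1.32639) = 52.99°.
True thickness = vertical thickness × cos δ = 39.7 × cos 52.99° = 23.9 m.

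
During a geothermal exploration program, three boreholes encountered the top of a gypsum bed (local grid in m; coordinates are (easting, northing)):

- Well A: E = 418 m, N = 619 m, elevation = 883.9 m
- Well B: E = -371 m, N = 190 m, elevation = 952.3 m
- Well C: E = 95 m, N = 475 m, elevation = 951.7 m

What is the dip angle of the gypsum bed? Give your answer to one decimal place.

Two edge vectors: Well A→Well B = (-789, -429, 68.4), Well A→Well C = (-323, -144, 67.8).
Normal n = (Well A→Well B) × (Well A→Well C) = (-19236.6, 31401, -24951).
So ∂z/∂E = −n_x/n_z = −0.77098 and ∂z/∂N = −n_y/n_z = 1.25851.
Gradient magnitude |∇z| = √(a² + b²) = √(0.59440 + 1.58384) = 1.47589.
True dip = arctan(1.47589) = 55.9°, dipping toward SSE (azimuth ≈ 149°).

55.9°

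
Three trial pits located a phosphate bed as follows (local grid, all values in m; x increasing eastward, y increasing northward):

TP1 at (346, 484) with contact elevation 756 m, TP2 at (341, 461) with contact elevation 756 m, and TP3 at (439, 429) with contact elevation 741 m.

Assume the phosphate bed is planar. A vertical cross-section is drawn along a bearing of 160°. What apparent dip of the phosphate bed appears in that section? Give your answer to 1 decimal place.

4.5°

Let the plane be z = a·x + b·y + c.
TP2−TP1: −5a − 23b = 0;  TP3−TP1: 93a − 55b = −15.
Solving gives a = −0.14292, b = 0.03107.
Unit vector along 160° is (sin 160°, cos 160°) = (0.3420, -0.9397).
Slope in that direction = a·(0.3420) + b·(-0.9397) = −0.07808.
Apparent dip = arctan|0.07808| = 4.5° (true dip is 8.3°, so apparent ≤ true as expected).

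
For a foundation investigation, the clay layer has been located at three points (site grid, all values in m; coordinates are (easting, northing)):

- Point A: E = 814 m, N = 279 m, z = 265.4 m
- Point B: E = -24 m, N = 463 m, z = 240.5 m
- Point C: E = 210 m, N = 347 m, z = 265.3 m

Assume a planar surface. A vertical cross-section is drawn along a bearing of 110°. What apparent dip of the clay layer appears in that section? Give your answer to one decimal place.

Let the plane be z = a·E + b·N + c.
Point B−Point A: −838a + 184b = −24.9;  Point C−Point A: −604a + 68b = −0.1.
Solving gives a = −0.03093, b = −0.27618.
Unit vector along 110° is (sin 110°, cos 110°) = (0.9397, -0.3420).
Slope in that direction = a·(0.9397) + b·(-0.3420) = 0.06540.
Apparent dip = arctan|0.06540| = 3.7° (true dip is 15.5°, so apparent ≤ true as expected).

3.7°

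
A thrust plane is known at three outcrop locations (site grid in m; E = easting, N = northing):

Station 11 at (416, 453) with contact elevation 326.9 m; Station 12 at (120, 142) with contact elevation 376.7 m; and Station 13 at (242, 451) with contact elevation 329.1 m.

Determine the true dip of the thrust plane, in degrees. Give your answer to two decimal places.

Two edge vectors: Station 11→Station 12 = (-296, -311, 49.8), Station 11→Station 13 = (-174, -2, 2.2).
Normal n = (Station 11→Station 12) × (Station 11→Station 13) = (-584.6, -8014, -53522).
So ∂z/∂E = −n_x/n_z = −0.01092 and ∂z/∂N = −n_y/n_z = −0.14973.
Gradient magnitude |∇z| = √(a² + b²) = √(0.00012 + 0.02242) = 0.15013.
True dip = arctan(0.15013) = 8.54°, dipping toward N (azimuth ≈ 004°).

8.54°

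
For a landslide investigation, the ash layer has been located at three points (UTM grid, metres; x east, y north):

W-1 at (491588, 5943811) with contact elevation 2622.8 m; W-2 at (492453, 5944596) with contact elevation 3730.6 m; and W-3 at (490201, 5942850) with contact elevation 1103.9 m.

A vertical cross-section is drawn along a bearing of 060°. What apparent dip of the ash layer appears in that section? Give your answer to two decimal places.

40.76°

Two edge vectors: W-1→W-2 = (865, 785, 1107.8), W-1→W-3 = (-1387, -961, -1518.9).
Normal n = (W-1→W-2) × (W-1→W-3) = (-127740.7, -222670.1, 257530).
So ∂z/∂x = −n_x/n_z = 0.49602 and ∂z/∂y = −n_y/n_z = 0.86464.
Unit vector along 060° is (sin 60°, cos 60°) = (0.8660, 0.5000).
Slope in that direction = a·(0.8660) + b·(0.5000) = 0.86189.
Apparent dip = arctan|0.86189| = 40.76° (true dip is 44.9°, so apparent ≤ true as expected).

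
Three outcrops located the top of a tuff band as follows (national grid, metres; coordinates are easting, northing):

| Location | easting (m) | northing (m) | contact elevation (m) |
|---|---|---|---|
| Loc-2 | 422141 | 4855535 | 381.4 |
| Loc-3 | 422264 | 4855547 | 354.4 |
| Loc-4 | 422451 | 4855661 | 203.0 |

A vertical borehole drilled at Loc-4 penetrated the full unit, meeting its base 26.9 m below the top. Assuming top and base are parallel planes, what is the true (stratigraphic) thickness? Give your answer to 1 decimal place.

Two edge vectors: Loc-2→Loc-3 = (123, 12, -27), Loc-2→Loc-4 = (310, 126, -178.4).
Normal n = (Loc-2→Loc-3) × (Loc-2→Loc-4) = (1261.2, 13573.2, 11778).
So ∂z/∂easting = −n_x/n_z = −0.10708 and ∂z/∂northing = −n_y/n_z = −1.15242.
|∇z| = √(a²+b²) = 1.15738, so dip δ = arctan(1.15738) = 49.17°.
True thickness = vertical thickness × cos δ = 26.9 × cos 49.17° = 17.6 m.

17.6 m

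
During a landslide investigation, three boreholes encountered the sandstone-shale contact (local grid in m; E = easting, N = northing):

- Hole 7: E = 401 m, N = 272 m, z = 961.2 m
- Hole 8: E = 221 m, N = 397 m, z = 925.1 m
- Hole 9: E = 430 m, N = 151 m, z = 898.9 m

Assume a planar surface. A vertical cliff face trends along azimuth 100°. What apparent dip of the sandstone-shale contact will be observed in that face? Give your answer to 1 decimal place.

28.5°

Two edge vectors: Hole 7→Hole 8 = (-180, 125, -36.1), Hole 7→Hole 9 = (29, -121, -62.3).
Normal n = (Hole 7→Hole 8) × (Hole 7→Hole 9) = (-12155.6, -12260.9, 18155).
So ∂z/∂E = −n_x/n_z = 0.66955 and ∂z/∂N = −n_y/n_z = 0.67535.
Unit vector along 100° is (sin 100°, cos 100°) = (0.9848, -0.1736).
Slope in that direction = a·(0.9848) + b·(-0.1736) = 0.54210.
Apparent dip = arctan|0.54210| = 28.5° (true dip is 43.6°, so apparent ≤ true as expected).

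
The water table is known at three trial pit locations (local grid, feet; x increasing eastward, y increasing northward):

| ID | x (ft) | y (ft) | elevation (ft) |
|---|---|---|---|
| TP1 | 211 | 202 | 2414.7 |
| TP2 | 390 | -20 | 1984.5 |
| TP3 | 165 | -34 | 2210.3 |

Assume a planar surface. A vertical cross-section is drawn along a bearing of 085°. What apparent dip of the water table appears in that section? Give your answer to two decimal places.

44.21°

Let the plane be z = a·x + b·y + c.
TP2−TP1: 179a − 222b = −430.2;  TP3−TP1: −46a − 236b = −204.4.
Solving gives a = −1.07043, b = 1.07474.
Unit vector along 085° is (sin 85°, cos 85°) = (0.9962, 0.0872).
Slope in that direction = a·(0.9962) + b·(0.0872) = −0.97269.
Apparent dip = arctan|0.97269| = 44.21° (true dip is 56.6°, so apparent ≤ true as expected).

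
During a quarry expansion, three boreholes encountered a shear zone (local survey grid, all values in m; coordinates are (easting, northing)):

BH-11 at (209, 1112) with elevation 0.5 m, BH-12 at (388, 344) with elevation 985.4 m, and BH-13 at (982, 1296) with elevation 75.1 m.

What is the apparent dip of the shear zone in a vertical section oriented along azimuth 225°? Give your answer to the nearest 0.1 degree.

Let the plane be z = a·E + b·N + c.
BH-12−BH-11: 179a − 768b = 984.9;  BH-13−BH-11: 773a + 184b = 74.6.
Solving gives a = 0.38065, b = −1.19370.
Unit vector along 225° is (sin 225°, cos 225°) = (-0.7071, -0.7071).
Slope in that direction = a·(-0.7071) + b·(-0.7071) = 0.57492.
Apparent dip = arctan|0.57492| = 29.9° (true dip is 51.4°, so apparent ≤ true as expected).

29.9°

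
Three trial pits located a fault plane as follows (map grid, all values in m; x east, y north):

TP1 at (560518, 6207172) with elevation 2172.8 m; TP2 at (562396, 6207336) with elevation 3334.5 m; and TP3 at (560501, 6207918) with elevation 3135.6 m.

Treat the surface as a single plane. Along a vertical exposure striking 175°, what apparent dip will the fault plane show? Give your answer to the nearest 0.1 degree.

Let the plane be z = a·x + b·y + c.
TP2−TP1: 1878a + 164b = 1161.7;  TP3−TP1: −17a + 746b = 962.8.
Solving gives a = 0.50487, b = 1.30212.
Unit vector along 175° is (sin 175°, cos 175°) = (0.0872, -0.9962).
Slope in that direction = a·(0.0872) + b·(-0.9962) = −1.25316.
Apparent dip = arctan|1.25316| = 51.4° (true dip is 54.4°, so apparent ≤ true as expected).

51.4°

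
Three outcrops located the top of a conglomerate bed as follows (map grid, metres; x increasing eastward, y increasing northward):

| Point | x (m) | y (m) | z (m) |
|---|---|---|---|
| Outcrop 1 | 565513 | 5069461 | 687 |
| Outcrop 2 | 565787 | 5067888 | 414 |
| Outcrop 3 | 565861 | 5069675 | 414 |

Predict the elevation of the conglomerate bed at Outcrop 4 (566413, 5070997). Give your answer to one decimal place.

Let the plane be z = a·x + b·y + c.
Outcrop 2−Outcrop 1: 274a − 1573b = −273;  Outcrop 3−Outcrop 1: 348a + 214b = −273.
Solving gives a = −0.804981519, b = 0.033334433.
Then c = 687 − a·565513 − b·5069461 = 286926.90.
At (566413, 5070997): z = −455952.0 + 169038.8 + 286926.90 = 13.7 m.

13.7 m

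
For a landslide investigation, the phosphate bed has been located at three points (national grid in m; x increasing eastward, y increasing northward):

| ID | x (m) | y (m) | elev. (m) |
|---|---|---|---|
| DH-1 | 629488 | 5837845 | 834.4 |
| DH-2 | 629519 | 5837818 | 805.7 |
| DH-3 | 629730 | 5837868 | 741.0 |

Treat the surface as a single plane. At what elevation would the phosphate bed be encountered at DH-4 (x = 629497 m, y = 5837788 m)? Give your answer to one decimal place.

798.6 m

Two edge vectors: DH-1→DH-2 = (31, -27, -28.7), DH-1→DH-3 = (242, 23, -93.4).
Normal n = (DH-1→DH-2) × (DH-1→DH-3) = (3181.9, -4050, 7247).
So ∂z/∂x = −n_x/n_z = −0.439064440 and ∂z/∂y = −n_y/n_z = 0.558851939.
Intercept c from DH-1: 834.4 + 276385.80 − 3262491.00 = −2985270.80.
At (629497, 5837788): z = −276389.7 + 3262459.1 − 2985270.80 = 798.6 m.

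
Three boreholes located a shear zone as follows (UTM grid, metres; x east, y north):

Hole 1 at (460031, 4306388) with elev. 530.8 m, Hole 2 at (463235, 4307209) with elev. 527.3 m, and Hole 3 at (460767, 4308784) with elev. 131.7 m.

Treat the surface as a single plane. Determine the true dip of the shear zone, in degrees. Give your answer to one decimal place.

10.5°

Two edge vectors: Hole 1→Hole 2 = (3204, 821, -3.5), Hole 1→Hole 3 = (736, 2396, -399.1).
Normal n = (Hole 1→Hole 2) × (Hole 1→Hole 3) = (-319275.1, 1276140.4, 7072528).
So ∂z/∂x = −n_x/n_z = 0.04514 and ∂z/∂y = −n_y/n_z = −0.18044.
Gradient magnitude |∇z| = √(a² + b²) = √(0.00204 + 0.03256) = 0.18600.
True dip = arctan(0.18600) = 10.5°, dipping toward NNW (azimuth ≈ 346°).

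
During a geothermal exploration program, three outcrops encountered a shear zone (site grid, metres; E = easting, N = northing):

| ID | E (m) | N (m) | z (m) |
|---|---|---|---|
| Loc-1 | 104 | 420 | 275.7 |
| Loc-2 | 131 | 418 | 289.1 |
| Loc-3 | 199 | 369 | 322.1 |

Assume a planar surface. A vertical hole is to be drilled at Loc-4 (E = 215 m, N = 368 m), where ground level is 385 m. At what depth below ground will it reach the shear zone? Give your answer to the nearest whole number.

55 m

Two edge vectors: Loc-1→Loc-2 = (27, -2, 13.4), Loc-1→Loc-3 = (95, -51, 46.4).
Normal n = (Loc-1→Loc-2) × (Loc-1→Loc-3) = (590.6, 20.2, -1187).
So ∂z/∂E = −n_x/n_z = 0.49756 and ∂z/∂N = −n_y/n_z = 0.01702.
Intercept c from Loc-1: 275.7 − 51.75 − 7.15 = 216.81.
At (215, 368): z_contact = 107.0 + 6.3 + 216.81 = 330.0 m.
Depth below ground = 385 − 330.0 = 55 m.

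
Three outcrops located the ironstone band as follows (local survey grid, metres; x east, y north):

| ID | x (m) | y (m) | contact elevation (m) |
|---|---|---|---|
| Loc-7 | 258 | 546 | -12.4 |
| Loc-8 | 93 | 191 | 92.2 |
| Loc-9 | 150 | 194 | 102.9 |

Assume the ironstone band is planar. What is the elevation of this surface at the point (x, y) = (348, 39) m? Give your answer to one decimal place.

204.8 m

Let the plane be z = a·x + b·y + c.
Loc-8−Loc-7: −165a − 355b = 104.6;  Loc-9−Loc-7: −108a − 352b = 115.3.
Solving gives a = 0.20832, b = −0.39147.
Then c = -12.4 − a·258 − b·546 = 147.60.
At (348, 39): z = 72.5 − 15.3 + 147.60 = 204.8 m.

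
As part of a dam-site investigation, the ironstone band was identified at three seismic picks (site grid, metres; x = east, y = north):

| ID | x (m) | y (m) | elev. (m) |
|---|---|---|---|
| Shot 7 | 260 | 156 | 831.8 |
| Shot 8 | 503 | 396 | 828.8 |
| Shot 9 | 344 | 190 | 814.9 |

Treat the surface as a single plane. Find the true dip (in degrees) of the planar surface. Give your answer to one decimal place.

24.9°

Two edge vectors: Shot 7→Shot 8 = (243, 240, -3), Shot 7→Shot 9 = (84, 34, -16.9).
Normal n = (Shot 7→Shot 8) × (Shot 7→Shot 9) = (-3954, 3854.7, -11898).
So ∂z/∂x = −n_x/n_z = −0.33232 and ∂z/∂y = −n_y/n_z = 0.32398.
Gradient magnitude |∇z| = √(a² + b²) = √(0.11044 + 0.10496) = 0.46411.
True dip = arctan(0.46411) = 24.9°, dipping toward SE (azimuth ≈ 134°).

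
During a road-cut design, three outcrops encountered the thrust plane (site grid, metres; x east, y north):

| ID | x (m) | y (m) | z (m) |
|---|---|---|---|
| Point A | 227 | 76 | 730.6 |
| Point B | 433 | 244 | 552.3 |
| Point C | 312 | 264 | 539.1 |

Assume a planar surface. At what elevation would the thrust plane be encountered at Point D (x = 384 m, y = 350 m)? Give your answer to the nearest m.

450 m

Two edge vectors: Point A→Point B = (206, 168, -178.3), Point A→Point C = (85, 188, -191.5).
Normal n = (Point A→Point B) × (Point A→Point C) = (1348.4, 24293.5, 24448).
So ∂z/∂x = −n_x/n_z = −0.05515 and ∂z/∂y = −n_y/n_z = −0.99368.
Intercept c from Point A: 730.6 + 12.52 + 75.52 = 818.64.
At (384, 350): z = −21.2 − 347.8 + 818.64 = 449.7 m.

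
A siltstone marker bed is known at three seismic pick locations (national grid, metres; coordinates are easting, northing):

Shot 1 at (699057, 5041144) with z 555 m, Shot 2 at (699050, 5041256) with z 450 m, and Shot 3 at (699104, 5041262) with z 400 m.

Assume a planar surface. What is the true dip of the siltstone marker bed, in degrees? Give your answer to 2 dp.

Let the plane be z = a·easting + b·northing + c.
Shot 2−Shot 1: −7a + 112b = −105;  Shot 3−Shot 1: 47a + 118b = −155.
Solving gives a = −0.81609, b = −0.98851.
Gradient magnitude |∇z| = √(a² + b²) = √(0.66601 + 0.97714) = 1.28185.
True dip = arctan(1.28185) = 52.04°, dipping toward NE (azimuth ≈ 040°).

52.04°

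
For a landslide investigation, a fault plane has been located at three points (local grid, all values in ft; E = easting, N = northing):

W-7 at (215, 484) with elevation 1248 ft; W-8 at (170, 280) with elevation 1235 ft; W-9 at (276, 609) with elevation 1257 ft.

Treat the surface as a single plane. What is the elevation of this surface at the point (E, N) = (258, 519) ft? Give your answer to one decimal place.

Let the plane be z = a·E + b·N + c.
W-8−W-7: −45a − 204b = −13;  W-9−W-7: 61a + 125b = 9.
Solving gives a = 0.03094, b = 0.05690.
Then c = 1248 − a·215 − b·484 = 1213.81.
At (258, 519): z = 8.0 + 29.5 + 1213.81 = 1251.3 ft.

1251.3 ft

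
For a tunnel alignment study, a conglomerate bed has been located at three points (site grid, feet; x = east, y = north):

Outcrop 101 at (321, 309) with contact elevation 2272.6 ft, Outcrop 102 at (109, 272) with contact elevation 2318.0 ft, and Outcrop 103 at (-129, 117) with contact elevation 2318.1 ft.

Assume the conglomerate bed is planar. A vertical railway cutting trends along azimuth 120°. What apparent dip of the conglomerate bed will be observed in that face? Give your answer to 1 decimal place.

Let the plane be z = a·x + b·y + c.
Outcrop 102−Outcrop 101: −212a − 37b = 45.4;  Outcrop 103−Outcrop 101: −450a − 192b = 45.5.
Solving gives a = −0.29240, b = 0.44832.
Unit vector along 120° is (sin 120°, cos 120°) = (0.8660, -0.5000).
Slope in that direction = a·(0.8660) + b·(-0.5000) = −0.47738.
Apparent dip = arctan|0.47738| = 25.5° (true dip is 28.2°, so apparent ≤ true as expected).

25.5°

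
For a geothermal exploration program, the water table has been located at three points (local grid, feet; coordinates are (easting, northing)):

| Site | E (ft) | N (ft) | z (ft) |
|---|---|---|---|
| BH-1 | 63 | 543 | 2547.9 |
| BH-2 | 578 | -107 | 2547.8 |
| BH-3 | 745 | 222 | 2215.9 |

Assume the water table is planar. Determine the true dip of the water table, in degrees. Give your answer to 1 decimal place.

Let the plane be z = a·E + b·N + c.
BH-2−BH-1: 515a − 650b = −0.1;  BH-3−BH-1: 682a − 321b = −332.
Solving gives a = −0.77619, b = −0.61482.
Gradient magnitude |∇z| = √(a² + b²) = √(0.60246 + 0.37801) = 0.99019.
True dip = arctan(0.99019) = 44.7°, dipping toward NE (azimuth ≈ 052°).

44.7°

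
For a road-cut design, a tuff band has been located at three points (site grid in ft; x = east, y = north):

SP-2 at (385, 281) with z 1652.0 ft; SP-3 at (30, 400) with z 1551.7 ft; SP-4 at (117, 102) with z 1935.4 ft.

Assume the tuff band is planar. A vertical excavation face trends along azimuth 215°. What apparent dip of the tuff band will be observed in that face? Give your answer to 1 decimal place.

49.9°

Two edge vectors: SP-2→SP-3 = (-355, 119, -100.3), SP-2→SP-4 = (-268, -179, 283.4).
Normal n = (SP-2→SP-3) × (SP-2→SP-4) = (15770.9, 127487.4, 95437).
So ∂z/∂x = −n_x/n_z = −0.16525 and ∂z/∂y = −n_y/n_z = −1.33583.
Unit vector along 215° is (sin 215°, cos 215°) = (-0.5736, -0.8192).
Slope in that direction = a·(-0.5736) + b·(-0.8192) = 1.18903.
Apparent dip = arctan|1.18903| = 49.9° (true dip is 53.4°, so apparent ≤ true as expected).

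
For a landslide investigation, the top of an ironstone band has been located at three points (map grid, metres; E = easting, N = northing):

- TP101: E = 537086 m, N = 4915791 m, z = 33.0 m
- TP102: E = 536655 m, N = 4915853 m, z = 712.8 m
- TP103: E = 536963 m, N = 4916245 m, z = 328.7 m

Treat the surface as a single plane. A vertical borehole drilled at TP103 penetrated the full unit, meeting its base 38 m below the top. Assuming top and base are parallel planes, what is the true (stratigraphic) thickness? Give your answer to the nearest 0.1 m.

Let the plane be z = a·E + b·N + c.
TP102−TP101: −431a + 62b = 679.8;  TP103−TP101: −123a + 454b = 295.7.
Solving gives a = −1.54373, b = 0.23309.
|∇z| = √(a²+b²) = 1.56123, so dip δ = arctan(1.56123) = 57.36°.
True thickness = vertical thickness × cos δ = 38 × cos 57.36° = 20.5 m.

20.5 m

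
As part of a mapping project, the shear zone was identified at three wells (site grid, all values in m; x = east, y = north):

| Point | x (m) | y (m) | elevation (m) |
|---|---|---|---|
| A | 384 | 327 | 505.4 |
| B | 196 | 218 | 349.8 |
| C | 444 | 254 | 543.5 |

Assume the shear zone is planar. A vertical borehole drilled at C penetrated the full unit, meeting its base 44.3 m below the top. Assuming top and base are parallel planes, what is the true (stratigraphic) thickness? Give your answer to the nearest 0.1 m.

Let the plane be z = a·x + b·y + c.
B−A: −188a − 109b = −155.6;  C−A: 60a − 73b = 38.1.
Solving gives a = 0.76548, b = 0.10724.
|∇z| = √(a²+b²) = 0.77296, so dip δ = arctan(0.77296) = 37.70°.
True thickness = vertical thickness × cos δ = 44.3 × cos 37.70° = 35.1 m.

35.1 m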